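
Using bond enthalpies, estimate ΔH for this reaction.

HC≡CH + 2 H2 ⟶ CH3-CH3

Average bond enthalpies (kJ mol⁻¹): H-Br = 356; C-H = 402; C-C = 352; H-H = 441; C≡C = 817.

ΔH ≈ −261 kJ

Bonds broken (reactants):
  C≡C: 1 × 817 = 817
  C-H: 2 × 402 = 804
  H-H: 2 × 441 = 882
  Σ(broken) = 2503 kJ
Bonds formed (products):
  C-C: 1 × 352 = 352
  C-H: 6 × 402 = 2412
  Σ(formed) = 2764 kJ
ΔH = Σ(broken) − Σ(formed) = 2503 − 2764 = −261 kJ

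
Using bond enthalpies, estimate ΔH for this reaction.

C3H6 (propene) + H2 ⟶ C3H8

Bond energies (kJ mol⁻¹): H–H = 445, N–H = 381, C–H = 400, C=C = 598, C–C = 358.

ΔH ≈ −115 kJ

Bonds broken (reactants):
  C–C: 1 × 358 = 358
  C–H: 6 × 400 = 2400
  C=C: 1 × 598 = 598
  H–H: 1 × 445 = 445
  Σ(broken) = 3801 kJ
Bonds formed (products):
  C–C: 2 × 358 = 716
  C–H: 8 × 400 = 3200
  Σ(formed) = 3916 kJ
ΔH = Σ(broken) − Σ(formed) = 3801 − 3916 = −115 kJ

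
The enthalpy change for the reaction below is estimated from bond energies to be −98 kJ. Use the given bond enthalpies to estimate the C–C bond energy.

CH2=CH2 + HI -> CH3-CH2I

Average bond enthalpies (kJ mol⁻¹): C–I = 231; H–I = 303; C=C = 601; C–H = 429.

D(C–C) ≈ 342 kJ/mol

Let D be the C–C bond energy.
Σ(broken) = 4×429 + 1×601 + 1×303 = 2620
Σ(formed) = 1×D + 5×429 + 1×231 = 2376 + D
ΔH = Σ(broken) − Σ(formed) = (2620) − (2376 + D) = +244 − D
Setting this equal to −98 kJ gives D = 342 kJ/mol.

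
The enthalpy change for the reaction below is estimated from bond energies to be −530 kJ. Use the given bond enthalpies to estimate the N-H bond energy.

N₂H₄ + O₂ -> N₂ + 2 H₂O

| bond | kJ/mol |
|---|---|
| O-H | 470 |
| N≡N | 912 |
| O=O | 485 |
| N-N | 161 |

Let D be the N-H bond energy.
Σ(broken) = 4×D + 1×161 + 1×485 = 646 + 4D
Σ(formed) = 1×912 + 4×470 = 2792
ΔH = Σ(broken) − Σ(formed) = (646 + 4D) − (2792) = −2146 + 4D
Setting this equal to −530 kJ gives 4D = 1616, so D = 404 kJ/mol.

D(N-H) ≈ 404 kJ/mol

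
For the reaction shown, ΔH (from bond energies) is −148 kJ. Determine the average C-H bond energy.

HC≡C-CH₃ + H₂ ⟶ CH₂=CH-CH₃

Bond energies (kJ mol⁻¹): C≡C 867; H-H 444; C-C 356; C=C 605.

D(C-H) ≈ 427 kJ/mol

Let D be the C-H bond energy.
Σ(broken) = 1×867 + 1×356 + 4×D + 1×444 = 1667 + 4D
Σ(formed) = 1×356 + 6×D + 1×605 = 961 + 6D
ΔH = Σ(broken) − Σ(formed) = (1667 + 4D) − (961 + 6D) = +706 − 2D
Setting this equal to −148 kJ gives 2D = 854, so D = 427 kJ/mol.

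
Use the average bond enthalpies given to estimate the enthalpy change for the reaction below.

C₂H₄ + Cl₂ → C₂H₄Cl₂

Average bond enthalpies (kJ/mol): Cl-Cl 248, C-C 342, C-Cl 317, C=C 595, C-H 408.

Bonds broken (reactants):
  C-H: 4 × 408 = 1632
  C=C: 1 × 595 = 595
  Cl-Cl: 1 × 248 = 248
  Σ(broken) = 2475 kJ
Bonds formed (products):
  C-C: 1 × 342 = 342
  C-Cl: 2 × 317 = 634
  C-H: 4 × 408 = 1632
  Σ(formed) = 2608 kJ
ΔH = Σ(broken) − Σ(formed) = 2475 − 2608 = −133 kJ

ΔH ≈ −133 kJ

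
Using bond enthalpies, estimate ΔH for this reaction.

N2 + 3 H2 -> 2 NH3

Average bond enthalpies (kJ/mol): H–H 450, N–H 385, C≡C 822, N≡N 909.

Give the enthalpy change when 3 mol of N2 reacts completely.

ΔH = −153 kJ

Bonds broken (reactants):
  H–H: 3 × 450 = 1350
  N≡N: 1 × 909 = 909
  Σ(broken) = 2259 kJ
Bonds formed (products):
  N–H: 6 × 385 = 2310
  Σ(formed) = 2310 kJ
ΔH = Σ(broken) − Σ(formed) = 2259 − 2310 = −51 kJ
For 3× the reaction as written: 3 × (−51) = −153 kJ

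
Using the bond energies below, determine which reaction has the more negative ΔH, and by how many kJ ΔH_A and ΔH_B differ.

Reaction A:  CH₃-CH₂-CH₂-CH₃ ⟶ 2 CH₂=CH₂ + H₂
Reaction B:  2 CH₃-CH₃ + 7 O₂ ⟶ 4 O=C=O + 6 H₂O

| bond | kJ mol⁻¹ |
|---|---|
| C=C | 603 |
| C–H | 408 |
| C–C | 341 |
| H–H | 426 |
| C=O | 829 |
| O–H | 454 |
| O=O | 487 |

Reaction B, by 3300 kJ

Reaction A:
  Bonds broken (reactants):
    C–C: 3 × 341 = 1023
    C–H: 10 × 408 = 4080
    Σ(broken) = 5103 kJ
  Bonds formed (products):
    C–H: 8 × 408 = 3264
    C=C: 2 × 603 = 1206
    H–H: 1 × 426 = 426
    Σ(formed) = 4896 kJ
  ΔH_A = 5103 − 4896 = +207 kJ
Reaction B:
  Bonds broken (reactants):
    C–C: 2 × 341 = 682
    C–H: 12 × 408 = 4896
    O=O: 7 × 487 = 3409
    Σ(broken) = 8987 kJ
  Bonds formed (products):
    C=O: 8 × 829 = 6632
    O–H: 12 × 454 = 5448
    Σ(formed) = 12080 kJ
  ΔH_B = 8987 − 12080 = −3093 kJ
ΔH_A − ΔH_B = +3300 kJ, so reaction B has the more negative ΔH; |ΔH_A − ΔH_B| = 3300 kJ.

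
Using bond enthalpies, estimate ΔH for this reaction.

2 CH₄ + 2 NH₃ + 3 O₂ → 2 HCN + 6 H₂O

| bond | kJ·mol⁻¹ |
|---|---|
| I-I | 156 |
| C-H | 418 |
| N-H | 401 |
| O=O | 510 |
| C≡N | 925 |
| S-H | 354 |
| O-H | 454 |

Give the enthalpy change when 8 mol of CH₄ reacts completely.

Bonds broken (reactants):
  C-H: 8 × 418 = 3344
  N-H: 6 × 401 = 2406
  O=O: 3 × 510 = 1530
  Σ(broken) = 7280 kJ
Bonds formed (products):
  C≡N: 2 × 925 = 1850
  C-H: 2 × 418 = 836
  O-H: 12 × 454 = 5448
  Σ(formed) = 8134 kJ
ΔH = Σ(broken) − Σ(formed) = 7280 − 8134 = −854 kJ
For 4× the reaction as written: 4 × (−854) = −3416 kJ

ΔH = −3416 kJ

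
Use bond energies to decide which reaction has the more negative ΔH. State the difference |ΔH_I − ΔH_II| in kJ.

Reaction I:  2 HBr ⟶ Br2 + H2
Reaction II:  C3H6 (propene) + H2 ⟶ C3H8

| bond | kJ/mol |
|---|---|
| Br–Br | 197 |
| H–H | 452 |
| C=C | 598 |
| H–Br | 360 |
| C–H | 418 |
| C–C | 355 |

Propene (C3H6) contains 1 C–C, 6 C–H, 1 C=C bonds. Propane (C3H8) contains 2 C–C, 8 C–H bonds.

Reaction II, by 212 kJ

Reaction I:
  Bonds broken (reactants):
    H–Br: 2 × 360 = 720
    Σ(broken) = 720 kJ
  Bonds formed (products):
    Br–Br: 1 × 197 = 197
    H–H: 1 × 452 = 452
    Σ(formed) = 649 kJ
  ΔH_I = 720 − 649 = +71 kJ
Reaction II:
  Bonds broken (reactants):
    C–C: 1 × 355 = 355
    C–H: 6 × 418 = 2508
    C=C: 1 × 598 = 598
    H–H: 1 × 452 = 452
    Σ(broken) = 3913 kJ
  Bonds formed (products):
    C–C: 2 × 355 = 710
    C–H: 8 × 418 = 3344
    Σ(formed) = 4054 kJ
  ΔH_II = 3913 − 4054 = −141 kJ
ΔH_I − ΔH_II = +212 kJ, so reaction II has the more negative ΔH; |ΔH_I − ΔH_II| = 212 kJ.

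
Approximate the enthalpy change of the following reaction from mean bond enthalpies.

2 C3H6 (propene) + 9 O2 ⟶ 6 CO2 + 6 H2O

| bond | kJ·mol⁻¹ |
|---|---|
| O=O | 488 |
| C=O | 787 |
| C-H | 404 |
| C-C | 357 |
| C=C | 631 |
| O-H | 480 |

ΔH ≈ −3988 kJ

Bonds broken (reactants):
  C-C: 2 × 357 = 714
  C-H: 12 × 404 = 4848
  C=C: 2 × 631 = 1262
  O=O: 9 × 488 = 4392
  Σ(broken) = 11216 kJ
Bonds formed (products):
  C=O: 12 × 787 = 9444
  O-H: 12 × 480 = 5760
  Σ(formed) = 15204 kJ
ΔH = Σ(broken) − Σ(formed) = 11216 − 15204 = −3988 kJ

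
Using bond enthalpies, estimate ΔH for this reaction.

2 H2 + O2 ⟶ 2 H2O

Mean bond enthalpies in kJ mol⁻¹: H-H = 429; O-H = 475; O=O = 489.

ΔH ≈ −553 kJ

Bonds broken (reactants):
  H-H: 2 × 429 = 858
  O=O: 1 × 489 = 489
  Σ(broken) = 1347 kJ
Bonds formed (products):
  O-H: 4 × 475 = 1900
  Σ(formed) = 1900 kJ
ΔH = Σ(broken) − Σ(formed) = 1347 − 1900 = −553 kJ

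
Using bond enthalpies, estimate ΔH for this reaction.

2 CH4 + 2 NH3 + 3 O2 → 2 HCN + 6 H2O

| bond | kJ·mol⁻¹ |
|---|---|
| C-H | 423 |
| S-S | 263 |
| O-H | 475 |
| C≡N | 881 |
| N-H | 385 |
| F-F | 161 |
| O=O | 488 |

Bonds broken (reactants):
  C-H: 8 × 423 = 3384
  N-H: 6 × 385 = 2310
  O=O: 3 × 488 = 1464
  Σ(broken) = 7158 kJ
Bonds formed (products):
  C≡N: 2 × 881 = 1762
  C-H: 2 × 423 = 846
  O-H: 12 × 475 = 5700
  Σ(formed) = 8308 kJ
ΔH = Σ(broken) − Σ(formed) = 7158 − 8308 = −1150 kJ

ΔH ≈ −1150 kJ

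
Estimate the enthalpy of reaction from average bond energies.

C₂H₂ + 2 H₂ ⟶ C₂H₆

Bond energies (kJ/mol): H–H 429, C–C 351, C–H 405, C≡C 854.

Bonds broken (reactants):
  C≡C: 1 × 854 = 854
  C–H: 2 × 405 = 810
  H–H: 2 × 429 = 858
  Σ(broken) = 2522 kJ
Bonds formed (products):
  C–C: 1 × 351 = 351
  C–H: 6 × 405 = 2430
  Σ(formed) = 2781 kJ
ΔH = Σ(broken) − Σ(formed) = 2522 − 2781 = −259 kJ

ΔH ≈ −259 kJ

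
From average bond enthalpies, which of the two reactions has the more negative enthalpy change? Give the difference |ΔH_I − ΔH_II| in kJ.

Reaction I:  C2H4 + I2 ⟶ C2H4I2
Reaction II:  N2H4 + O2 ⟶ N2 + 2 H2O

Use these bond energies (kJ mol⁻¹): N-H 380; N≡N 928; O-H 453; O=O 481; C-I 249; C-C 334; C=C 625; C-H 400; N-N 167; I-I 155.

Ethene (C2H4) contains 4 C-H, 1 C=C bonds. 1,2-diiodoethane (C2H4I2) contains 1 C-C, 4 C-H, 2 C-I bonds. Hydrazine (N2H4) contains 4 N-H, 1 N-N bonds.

Reaction II, by 520 kJ

Reaction I:
  Bonds broken (reactants):
    C-H: 4 × 400 = 1600
    C=C: 1 × 625 = 625
    I-I: 1 × 155 = 155
    Σ(broken) = 2380 kJ
  Bonds formed (products):
    C-C: 1 × 334 = 334
    C-H: 4 × 400 = 1600
    C-I: 2 × 249 = 498
    Σ(formed) = 2432 kJ
  ΔH_I = 2380 − 2432 = −52 kJ
Reaction II:
  Bonds broken (reactants):
    N-H: 4 × 380 = 1520
    N-N: 1 × 167 = 167
    O=O: 1 × 481 = 481
    Σ(broken) = 2168 kJ
  Bonds formed (products):
    N≡N: 1 × 928 = 928
    O-H: 4 × 453 = 1812
    Σ(formed) = 2740 kJ
  ΔH_II = 2168 − 2740 = −572 kJ
ΔH_I − ΔH_II = +520 kJ, so reaction II has the more negative ΔH; |ΔH_I − ΔH_II| = 520 kJ.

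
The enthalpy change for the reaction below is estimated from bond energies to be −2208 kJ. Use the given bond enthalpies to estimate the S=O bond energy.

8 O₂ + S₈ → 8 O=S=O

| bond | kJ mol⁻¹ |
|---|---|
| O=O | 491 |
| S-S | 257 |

Let D be the S=O bond energy.
Σ(broken) = 8×491 + 8×257 = 5984
Σ(formed) = 16×D = 16D
ΔH = Σ(broken) − Σ(formed) = (5984) − (16D) = +5984 − 16D
Setting this equal to −2208 kJ gives 16D = 8192, so D = 512 kJ/mol.

D(S=O) ≈ 512 kJ/mol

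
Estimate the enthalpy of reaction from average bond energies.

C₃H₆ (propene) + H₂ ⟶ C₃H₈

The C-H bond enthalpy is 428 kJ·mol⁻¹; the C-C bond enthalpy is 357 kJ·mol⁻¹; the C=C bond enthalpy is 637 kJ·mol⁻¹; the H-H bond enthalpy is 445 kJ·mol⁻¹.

Bonds broken (reactants):
  C-C: 1 × 357 = 357
  C-H: 6 × 428 = 2568
  C=C: 1 × 637 = 637
  H-H: 1 × 445 = 445
  Σ(broken) = 4007 kJ
Bonds formed (products):
  C-C: 2 × 357 = 714
  C-H: 8 × 428 = 3424
  Σ(formed) = 4138 kJ
ΔH = Σ(broken) − Σ(formed) = 4007 − 4138 = −131 kJ

ΔH ≈ −131 kJ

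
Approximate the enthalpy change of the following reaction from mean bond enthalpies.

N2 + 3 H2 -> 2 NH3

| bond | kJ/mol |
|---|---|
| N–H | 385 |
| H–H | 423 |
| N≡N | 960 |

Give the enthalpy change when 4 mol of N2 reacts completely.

Bonds broken (reactants):
  H–H: 3 × 423 = 1269
  N≡N: 1 × 960 = 960
  Σ(broken) = 2229 kJ
Bonds formed (products):
  N–H: 6 × 385 = 2310
  Σ(formed) = 2310 kJ
ΔH = Σ(broken) − Σ(formed) = 2229 − 2310 = −81 kJ
For 4× the reaction as written: 4 × (−81) = −324 kJ

ΔH = −324 kJ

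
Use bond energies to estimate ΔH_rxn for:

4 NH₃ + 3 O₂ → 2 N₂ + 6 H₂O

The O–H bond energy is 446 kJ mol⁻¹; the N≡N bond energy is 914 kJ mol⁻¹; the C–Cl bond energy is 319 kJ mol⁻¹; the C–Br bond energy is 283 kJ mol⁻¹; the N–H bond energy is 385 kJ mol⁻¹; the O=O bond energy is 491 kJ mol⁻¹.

Bonds broken (reactants):
  N–H: 12 × 385 = 4620
  O=O: 3 × 491 = 1473
  Σ(broken) = 6093 kJ
Bonds formed (products):
  N≡N: 2 × 914 = 1828
  O–H: 12 × 446 = 5352
  Σ(formed) = 7180 kJ
ΔH = Σ(broken) − Σ(formed) = 6093 − 7180 = −1087 kJ

ΔH ≈ −1087 kJ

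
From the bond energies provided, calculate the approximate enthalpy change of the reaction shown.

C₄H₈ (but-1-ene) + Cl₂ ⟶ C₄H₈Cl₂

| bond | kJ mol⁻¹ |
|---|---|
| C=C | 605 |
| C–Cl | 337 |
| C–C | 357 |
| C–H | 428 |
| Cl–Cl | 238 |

Bonds broken (reactants):
  C–C: 2 × 357 = 714
  C–H: 8 × 428 = 3424
  C=C: 1 × 605 = 605
  Cl–Cl: 1 × 238 = 238
  Σ(broken) = 4981 kJ
Bonds formed (products):
  C–C: 3 × 357 = 1071
  C–Cl: 2 × 337 = 674
  C–H: 8 × 428 = 3424
  Σ(formed) = 5169 kJ
ΔH = Σ(broken) − Σ(formed) = 4981 − 5169 = −188 kJ

ΔH ≈ −188 kJ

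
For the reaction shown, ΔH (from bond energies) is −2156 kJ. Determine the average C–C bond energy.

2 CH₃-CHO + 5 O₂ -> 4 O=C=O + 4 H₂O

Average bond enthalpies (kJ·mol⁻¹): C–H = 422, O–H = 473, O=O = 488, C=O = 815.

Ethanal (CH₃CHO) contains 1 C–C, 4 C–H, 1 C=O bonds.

Let D be the C–C bond energy.
Σ(broken) = 2×D + 8×422 + 2×815 + 5×488 = 7446 + 2D
Σ(formed) = 8×815 + 8×473 = 10304
ΔH = Σ(broken) − Σ(formed) = (7446 + 2D) − (10304) = −2858 + 2D
Setting this equal to −2156 kJ gives 2D = 702, so D = 351 kJ/mol.

D(C–C) ≈ 351 kJ/mol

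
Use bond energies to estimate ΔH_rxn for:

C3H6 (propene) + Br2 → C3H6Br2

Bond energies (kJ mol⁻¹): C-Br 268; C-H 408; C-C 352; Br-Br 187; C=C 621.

ΔH ≈ −80 kJ

Bonds broken (reactants):
  Br-Br: 1 × 187 = 187
  C-C: 1 × 352 = 352
  C-H: 6 × 408 = 2448
  C=C: 1 × 621 = 621
  Σ(broken) = 3608 kJ
Bonds formed (products):
  C-Br: 2 × 268 = 536
  C-C: 2 × 352 = 704
  C-H: 6 × 408 = 2448
  Σ(formed) = 3688 kJ
ΔH = Σ(broken) − Σ(formed) = 3608 − 3688 = −80 kJ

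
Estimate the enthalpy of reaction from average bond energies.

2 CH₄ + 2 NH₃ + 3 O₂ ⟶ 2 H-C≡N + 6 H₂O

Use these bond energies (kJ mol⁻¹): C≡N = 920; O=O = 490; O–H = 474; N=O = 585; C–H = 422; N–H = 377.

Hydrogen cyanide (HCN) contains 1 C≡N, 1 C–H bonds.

Bonds broken (reactants):
  C–H: 8 × 422 = 3376
  N–H: 6 × 377 = 2262
  O=O: 3 × 490 = 1470
  Σ(broken) = 7108 kJ
Bonds formed (products):
  C≡N: 2 × 920 = 1840
  C–H: 2 × 422 = 844
  O–H: 12 × 474 = 5688
  Σ(formed) = 8372 kJ
ΔH = Σ(broken) − Σ(formed) = 7108 − 8372 = −1264 kJ

ΔH ≈ −1264 kJ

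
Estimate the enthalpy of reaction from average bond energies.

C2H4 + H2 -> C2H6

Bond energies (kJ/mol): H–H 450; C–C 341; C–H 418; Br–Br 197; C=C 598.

Bonds broken (reactants):
  C–H: 4 × 418 = 1672
  C=C: 1 × 598 = 598
  H–H: 1 × 450 = 450
  Σ(broken) = 2720 kJ
Bonds formed (products):
  C–C: 1 × 341 = 341
  C–H: 6 × 418 = 2508
  Σ(formed) = 2849 kJ
ΔH = Σ(broken) − Σ(formed) = 2720 − 2849 = −129 kJ

ΔH ≈ −129 kJ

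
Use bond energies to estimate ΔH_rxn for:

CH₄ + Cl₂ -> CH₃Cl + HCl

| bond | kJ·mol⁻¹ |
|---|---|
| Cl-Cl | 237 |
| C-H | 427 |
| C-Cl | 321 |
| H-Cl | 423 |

Bonds broken (reactants):
  C-H: 4 × 427 = 1708
  Cl-Cl: 1 × 237 = 237
  Σ(broken) = 1945 kJ
Bonds formed (products):
  C-Cl: 1 × 321 = 321
  C-H: 3 × 427 = 1281
  H-Cl: 1 × 423 = 423
  Σ(formed) = 2025 kJ
ΔH = Σ(broken) − Σ(formed) = 1945 − 2025 = −80 kJ

ΔH ≈ −80 kJ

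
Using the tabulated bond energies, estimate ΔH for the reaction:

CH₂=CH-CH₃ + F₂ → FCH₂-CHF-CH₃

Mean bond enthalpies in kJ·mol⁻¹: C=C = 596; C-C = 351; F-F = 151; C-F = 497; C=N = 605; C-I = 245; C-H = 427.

ΔH ≈ −598 kJ

Bonds broken (reactants):
  C-C: 1 × 351 = 351
  C-H: 6 × 427 = 2562
  C=C: 1 × 596 = 596
  F-F: 1 × 151 = 151
  Σ(broken) = 3660 kJ
Bonds formed (products):
  C-C: 2 × 351 = 702
  C-F: 2 × 497 = 994
  C-H: 6 × 427 = 2562
  Σ(formed) = 4258 kJ
ΔH = Σ(broken) − Σ(formed) = 3660 − 4258 = −598 kJ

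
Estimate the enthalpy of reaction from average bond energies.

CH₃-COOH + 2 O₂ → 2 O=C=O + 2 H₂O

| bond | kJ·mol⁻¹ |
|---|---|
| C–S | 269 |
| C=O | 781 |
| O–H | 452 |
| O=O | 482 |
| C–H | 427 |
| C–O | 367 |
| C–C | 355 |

Bonds broken (reactants):
  C–C: 1 × 355 = 355
  C–H: 3 × 427 = 1281
  C–O: 1 × 367 = 367
  C=O: 1 × 781 = 781
  O–H: 1 × 452 = 452
  O=O: 2 × 482 = 964
  Σ(broken) = 4200 kJ
Bonds formed (products):
  C=O: 4 × 781 = 3124
  O–H: 4 × 452 = 1808
  Σ(formed) = 4932 kJ
ΔH = Σ(broken) − Σ(formed) = 4200 − 4932 = −732 kJ

ΔH ≈ −732 kJ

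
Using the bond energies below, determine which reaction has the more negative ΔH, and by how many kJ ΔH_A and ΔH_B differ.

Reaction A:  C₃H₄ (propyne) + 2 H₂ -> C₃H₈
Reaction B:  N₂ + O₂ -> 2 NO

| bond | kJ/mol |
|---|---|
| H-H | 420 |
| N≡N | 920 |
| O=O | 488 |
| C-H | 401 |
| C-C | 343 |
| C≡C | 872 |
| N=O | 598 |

Reaction A:
  Bonds broken (reactants):
    C≡C: 1 × 872 = 872
    C-C: 1 × 343 = 343
    C-H: 4 × 401 = 1604
    H-H: 2 × 420 = 840
    Σ(broken) = 3659 kJ
  Bonds formed (products):
    C-C: 2 × 343 = 686
    C-H: 8 × 401 = 3208
    Σ(formed) = 3894 kJ
  ΔH_A = 3659 − 3894 = −235 kJ
Reaction B:
  Bonds broken (reactants):
    N≡N: 1 × 920 = 920
    O=O: 1 × 488 = 488
    Σ(broken) = 1408 kJ
  Bonds formed (products):
    N=O: 2 × 598 = 1196
    Σ(formed) = 1196 kJ
  ΔH_B = 1408 − 1196 = +212 kJ
ΔH_A − ΔH_B = −447 kJ, so reaction A has the more negative ΔH; |ΔH_A − ΔH_B| = 447 kJ.

Reaction A, by 447 kJ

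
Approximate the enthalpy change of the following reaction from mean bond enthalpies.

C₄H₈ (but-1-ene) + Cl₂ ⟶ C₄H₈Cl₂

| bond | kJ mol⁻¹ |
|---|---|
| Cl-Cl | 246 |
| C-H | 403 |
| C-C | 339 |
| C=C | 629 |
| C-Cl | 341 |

ΔH ≈ −146 kJ

Bonds broken (reactants):
  C-C: 2 × 339 = 678
  C-H: 8 × 403 = 3224
  C=C: 1 × 629 = 629
  Cl-Cl: 1 × 246 = 246
  Σ(broken) = 4777 kJ
Bonds formed (products):
  C-C: 3 × 339 = 1017
  C-Cl: 2 × 341 = 682
  C-H: 8 × 403 = 3224
  Σ(formed) = 4923 kJ
ΔH = Σ(broken) − Σ(formed) = 4777 − 4923 = −146 kJ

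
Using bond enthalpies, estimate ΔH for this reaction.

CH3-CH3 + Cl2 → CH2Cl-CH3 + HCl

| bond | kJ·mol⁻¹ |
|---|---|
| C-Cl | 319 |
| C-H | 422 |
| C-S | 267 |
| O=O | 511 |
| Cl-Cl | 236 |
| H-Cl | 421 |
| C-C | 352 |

ΔH ≈ −82 kJ

Bonds broken (reactants):
  C-C: 1 × 352 = 352
  C-H: 6 × 422 = 2532
  Cl-Cl: 1 × 236 = 236
  Σ(broken) = 3120 kJ
Bonds formed (products):
  C-C: 1 × 352 = 352
  C-Cl: 1 × 319 = 319
  C-H: 5 × 422 = 2110
  H-Cl: 1 × 421 = 421
  Σ(formed) = 3202 kJ
ΔH = Σ(broken) − Σ(formed) = 3120 − 3202 = −82 kJ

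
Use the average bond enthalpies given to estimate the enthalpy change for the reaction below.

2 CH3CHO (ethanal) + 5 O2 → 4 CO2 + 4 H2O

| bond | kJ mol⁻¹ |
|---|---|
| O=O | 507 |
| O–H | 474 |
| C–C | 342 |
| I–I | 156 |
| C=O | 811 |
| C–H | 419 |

Bonds broken (reactants):
  C–C: 2 × 342 = 684
  C–H: 8 × 419 = 3352
  C=O: 2 × 811 = 1622
  O=O: 5 × 507 = 2535
  Σ(broken) = 8193 kJ
Bonds formed (products):
  C=O: 8 × 811 = 6488
  O–H: 8 × 474 = 3792
  Σ(formed) = 10280 kJ
ΔH = Σ(broken) − Σ(formed) = 8193 − 10280 = −2087 kJ

ΔH ≈ −2087 kJ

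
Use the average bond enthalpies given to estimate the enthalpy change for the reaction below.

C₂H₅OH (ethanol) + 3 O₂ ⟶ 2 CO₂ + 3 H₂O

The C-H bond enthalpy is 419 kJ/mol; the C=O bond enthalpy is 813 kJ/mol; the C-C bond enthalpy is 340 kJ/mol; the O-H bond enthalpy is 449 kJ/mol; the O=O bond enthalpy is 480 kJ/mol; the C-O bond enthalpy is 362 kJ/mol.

Bonds broken (reactants):
  C-C: 1 × 340 = 340
  C-H: 5 × 419 = 2095
  C-O: 1 × 362 = 362
  O-H: 1 × 449 = 449
  O=O: 3 × 480 = 1440
  Σ(broken) = 4686 kJ
Bonds formed (products):
  C=O: 4 × 813 = 3252
  O-H: 6 × 449 = 2694
  Σ(formed) = 5946 kJ
ΔH = Σ(broken) − Σ(formed) = 4686 − 5946 = −1260 kJ

ΔH ≈ −1260 kJ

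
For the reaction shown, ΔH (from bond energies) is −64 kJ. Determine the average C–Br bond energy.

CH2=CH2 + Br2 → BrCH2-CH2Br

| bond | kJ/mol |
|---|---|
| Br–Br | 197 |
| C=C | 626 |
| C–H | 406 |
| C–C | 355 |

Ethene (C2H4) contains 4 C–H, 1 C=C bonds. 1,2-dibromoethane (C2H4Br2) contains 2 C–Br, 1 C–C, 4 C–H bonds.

Let D be the C–Br bond energy.
Σ(broken) = 1×197 + 4×406 + 1×626 = 2447
Σ(formed) = 2×D + 1×355 + 4×406 = 1979 + 2D
ΔH = Σ(broken) − Σ(formed) = (2447) − (1979 + 2D) = +468 − 2D
Setting this equal to −64 kJ gives 2D = 532, so D = 266 kJ/mol.

D(C–Br) ≈ 266 kJ/mol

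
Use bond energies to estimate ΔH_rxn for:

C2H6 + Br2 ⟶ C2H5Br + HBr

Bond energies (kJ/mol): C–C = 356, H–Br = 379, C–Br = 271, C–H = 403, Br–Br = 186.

ΔH ≈ −61 kJ

Bonds broken (reactants):
  Br–Br: 1 × 186 = 186
  C–C: 1 × 356 = 356
  C–H: 6 × 403 = 2418
  Σ(broken) = 2960 kJ
Bonds formed (products):
  C–Br: 1 × 271 = 271
  C–C: 1 × 356 = 356
  C–H: 5 × 403 = 2015
  H–Br: 1 × 379 = 379
  Σ(formed) = 3021 kJ
ΔH = Σ(broken) − Σ(formed) = 2960 − 3021 = −61 kJ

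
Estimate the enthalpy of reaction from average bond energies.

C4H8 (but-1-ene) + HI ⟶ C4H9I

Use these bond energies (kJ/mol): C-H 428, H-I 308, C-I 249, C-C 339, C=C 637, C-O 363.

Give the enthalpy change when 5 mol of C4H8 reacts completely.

ΔH = −355 kJ

Bonds broken (reactants):
  C-C: 2 × 339 = 678
  C-H: 8 × 428 = 3424
  C=C: 1 × 637 = 637
  H-I: 1 × 308 = 308
  Σ(broken) = 5047 kJ
Bonds formed (products):
  C-C: 3 × 339 = 1017
  C-H: 9 × 428 = 3852
  C-I: 1 × 249 = 249
  Σ(formed) = 5118 kJ
ΔH = Σ(broken) − Σ(formed) = 5047 − 5118 = −71 kJ
For 5× the reaction as written: 5 × (−71) = −355 kJ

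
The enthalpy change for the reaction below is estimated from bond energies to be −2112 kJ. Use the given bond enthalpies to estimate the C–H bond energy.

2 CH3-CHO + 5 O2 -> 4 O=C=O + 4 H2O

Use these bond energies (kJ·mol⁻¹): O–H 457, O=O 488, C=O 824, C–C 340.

Let D be the C–H bond energy.
Σ(broken) = 2×340 + 8×D + 2×824 + 5×488 = 4768 + 8D
Σ(formed) = 8×824 + 8×457 = 10248
ΔH = Σ(broken) − Σ(formed) = (4768 + 8D) − (10248) = −5480 + 8D
Setting this equal to −2112 kJ gives 8D = 3368, so D = 421 kJ/mol.

D(C–H) ≈ 421 kJ/mol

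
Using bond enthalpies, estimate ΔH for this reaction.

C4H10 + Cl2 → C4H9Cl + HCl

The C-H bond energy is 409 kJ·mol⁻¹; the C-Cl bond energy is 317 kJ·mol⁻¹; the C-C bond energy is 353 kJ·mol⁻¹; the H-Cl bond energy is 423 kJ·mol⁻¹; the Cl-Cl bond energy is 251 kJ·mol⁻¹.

ΔH ≈ −80 kJ

Bonds broken (reactants):
  C-C: 3 × 353 = 1059
  C-H: 10 × 409 = 4090
  Cl-Cl: 1 × 251 = 251
  Σ(broken) = 5400 kJ
Bonds formed (products):
  C-C: 3 × 353 = 1059
  C-Cl: 1 × 317 = 317
  C-H: 9 × 409 = 3681
  H-Cl: 1 × 423 = 423
  Σ(formed) = 5480 kJ
ΔH = Σ(broken) − Σ(formed) = 5400 − 5480 = −80 kJ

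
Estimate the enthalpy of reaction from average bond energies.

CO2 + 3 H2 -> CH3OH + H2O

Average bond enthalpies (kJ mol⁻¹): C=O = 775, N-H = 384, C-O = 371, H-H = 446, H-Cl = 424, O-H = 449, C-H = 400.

ΔH ≈ −30 kJ

Bonds broken (reactants):
  C=O: 2 × 775 = 1550
  H-H: 3 × 446 = 1338
  Σ(broken) = 2888 kJ
Bonds formed (products):
  C-H: 3 × 400 = 1200
  C-O: 1 × 371 = 371
  O-H: 3 × 449 = 1347
  Σ(formed) = 2918 kJ
ΔH = Σ(broken) − Σ(formed) = 2888 − 2918 = −30 kJ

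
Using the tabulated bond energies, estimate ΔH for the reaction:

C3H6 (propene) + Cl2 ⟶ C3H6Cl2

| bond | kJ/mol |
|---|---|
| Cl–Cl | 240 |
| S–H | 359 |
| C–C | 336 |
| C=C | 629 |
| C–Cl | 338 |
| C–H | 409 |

Bonds broken (reactants):
  C–C: 1 × 336 = 336
  C–H: 6 × 409 = 2454
  C=C: 1 × 629 = 629
  Cl–Cl: 1 × 240 = 240
  Σ(broken) = 3659 kJ
Bonds formed (products):
  C–C: 2 × 336 = 672
  C–Cl: 2 × 338 = 676
  C–H: 6 × 409 = 2454
  Σ(formed) = 3802 kJ
ΔH = Σ(broken) − Σ(formed) = 3659 − 3802 = −143 kJ

ΔH ≈ −143 kJ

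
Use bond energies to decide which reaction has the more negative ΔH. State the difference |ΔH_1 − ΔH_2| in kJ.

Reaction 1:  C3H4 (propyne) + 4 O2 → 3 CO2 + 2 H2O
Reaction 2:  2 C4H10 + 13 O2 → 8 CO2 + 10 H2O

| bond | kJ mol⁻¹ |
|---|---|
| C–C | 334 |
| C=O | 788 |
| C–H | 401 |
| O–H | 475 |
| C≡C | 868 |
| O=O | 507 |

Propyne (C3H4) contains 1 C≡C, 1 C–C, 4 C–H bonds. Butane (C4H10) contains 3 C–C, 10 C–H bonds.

Reaction 1:
  Bonds broken (reactants):
    C≡C: 1 × 868 = 868
    C–C: 1 × 334 = 334
    C–H: 4 × 401 = 1604
    O=O: 4 × 507 = 2028
    Σ(broken) = 4834 kJ
  Bonds formed (products):
    C=O: 6 × 788 = 4728
    O–H: 4 × 475 = 1900
    Σ(formed) = 6628 kJ
  ΔH_1 = 4834 − 6628 = −1794 kJ
Reaction 2:
  Bonds broken (reactants):
    C–C: 6 × 334 = 2004
    C–H: 20 × 401 = 8020
    O=O: 13 × 507 = 6591
    Σ(broken) = 16615 kJ
  Bonds formed (products):
    C=O: 16 × 788 = 12608
    O–H: 20 × 475 = 9500
    Σ(formed) = 22108 kJ
  ΔH_2 = 16615 − 22108 = −5493 kJ
ΔH_1 − ΔH_2 = +3699 kJ, so reaction 2 has the more negative ΔH; |ΔH_1 − ΔH_2| = 3699 kJ.

Reaction 2, by 3699 kJ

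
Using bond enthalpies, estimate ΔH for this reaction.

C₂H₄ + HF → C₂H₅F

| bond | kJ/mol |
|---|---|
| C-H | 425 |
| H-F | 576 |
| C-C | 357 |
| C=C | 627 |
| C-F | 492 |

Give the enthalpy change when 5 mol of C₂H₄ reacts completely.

ΔH = −355 kJ

Bonds broken (reactants):
  C-H: 4 × 425 = 1700
  C=C: 1 × 627 = 627
  H-F: 1 × 576 = 576
  Σ(broken) = 2903 kJ
Bonds formed (products):
  C-C: 1 × 357 = 357
  C-F: 1 × 492 = 492
  C-H: 5 × 425 = 2125
  Σ(formed) = 2974 kJ
ΔH = Σ(broken) − Σ(formed) = 2903 − 2974 = −71 kJ
For 5× the reaction as written: 5 × (−71) = −355 kJ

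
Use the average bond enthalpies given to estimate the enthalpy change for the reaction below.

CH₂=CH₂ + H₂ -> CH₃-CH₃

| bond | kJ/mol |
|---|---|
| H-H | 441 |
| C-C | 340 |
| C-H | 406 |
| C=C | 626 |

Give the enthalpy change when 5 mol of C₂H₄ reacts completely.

ΔH = −425 kJ

Bonds broken (reactants):
  C-H: 4 × 406 = 1624
  C=C: 1 × 626 = 626
  H-H: 1 × 441 = 441
  Σ(broken) = 2691 kJ
Bonds formed (products):
  C-C: 1 × 340 = 340
  C-H: 6 × 406 = 2436
  Σ(formed) = 2776 kJ
ΔH = Σ(broken) − Σ(formed) = 2691 − 2776 = −85 kJ
For 5× the reaction as written: 5 × (−85) = −425 kJ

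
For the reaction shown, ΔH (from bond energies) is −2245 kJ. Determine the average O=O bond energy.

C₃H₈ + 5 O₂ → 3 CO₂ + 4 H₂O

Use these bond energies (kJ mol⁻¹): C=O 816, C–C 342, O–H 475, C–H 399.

Let D be the O=O bond energy.
Σ(broken) = 2×342 + 8×399 + 5×D = 3876 + 5D
Σ(formed) = 6×816 + 8×475 = 8696
ΔH = Σ(broken) − Σ(formed) = (3876 + 5D) − (8696) = −4820 + 5D
Setting this equal to −2245 kJ gives 5D = 2575, so D = 515 kJ/mol.

D(O=O) ≈ 515 kJ/mol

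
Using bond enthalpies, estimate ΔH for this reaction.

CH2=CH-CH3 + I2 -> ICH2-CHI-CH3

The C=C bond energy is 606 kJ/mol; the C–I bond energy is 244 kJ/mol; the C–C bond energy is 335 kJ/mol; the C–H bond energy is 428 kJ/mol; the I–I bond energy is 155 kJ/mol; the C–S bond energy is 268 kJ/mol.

ΔH ≈ −62 kJ

Bonds broken (reactants):
  C–C: 1 × 335 = 335
  C–H: 6 × 428 = 2568
  C=C: 1 × 606 = 606
  I–I: 1 × 155 = 155
  Σ(broken) = 3664 kJ
Bonds formed (products):
  C–C: 2 × 335 = 670
  C–H: 6 × 428 = 2568
  C–I: 2 × 244 = 488
  Σ(formed) = 3726 kJ
ΔH = Σ(broken) − Σ(formed) = 3664 − 3726 = −62 kJ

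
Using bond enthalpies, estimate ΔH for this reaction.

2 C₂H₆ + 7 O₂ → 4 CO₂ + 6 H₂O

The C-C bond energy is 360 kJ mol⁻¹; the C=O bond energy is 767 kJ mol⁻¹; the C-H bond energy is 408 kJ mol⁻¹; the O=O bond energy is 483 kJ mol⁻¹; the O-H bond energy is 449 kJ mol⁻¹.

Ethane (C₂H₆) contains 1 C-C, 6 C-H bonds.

Bonds broken (reactants):
  C-C: 2 × 360 = 720
  C-H: 12 × 408 = 4896
  O=O: 7 × 483 = 3381
  Σ(broken) = 8997 kJ
Bonds formed (products):
  C=O: 8 × 767 = 6136
  O-H: 12 × 449 = 5388
  Σ(formed) = 11524 kJ
ΔH = Σ(broken) − Σ(formed) = 8997 − 11524 = −2527 kJ

ΔH ≈ −2527 kJ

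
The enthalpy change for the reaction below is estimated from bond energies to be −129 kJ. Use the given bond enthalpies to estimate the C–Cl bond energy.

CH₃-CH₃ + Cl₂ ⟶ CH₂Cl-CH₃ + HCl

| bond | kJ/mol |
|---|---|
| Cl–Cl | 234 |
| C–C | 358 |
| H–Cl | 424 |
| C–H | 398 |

D(C–Cl) ≈ 337 kJ/mol

Let D be the C–Cl bond energy.
Σ(broken) = 1×358 + 6×398 + 1×234 = 2980
Σ(formed) = 1×358 + 1×D + 5×398 + 1×424 = 2772 + D
ΔH = Σ(broken) − Σ(formed) = (2980) − (2772 + D) = +208 − D
Setting this equal to −129 kJ gives D = 337 kJ/mol.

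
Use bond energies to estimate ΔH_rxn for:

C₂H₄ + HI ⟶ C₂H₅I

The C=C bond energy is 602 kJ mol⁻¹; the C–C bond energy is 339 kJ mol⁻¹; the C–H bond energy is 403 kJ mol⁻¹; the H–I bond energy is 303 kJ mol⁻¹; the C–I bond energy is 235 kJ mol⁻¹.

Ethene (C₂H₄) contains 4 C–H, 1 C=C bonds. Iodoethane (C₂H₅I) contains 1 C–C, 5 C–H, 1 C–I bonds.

ΔH ≈ −72 kJ

Bonds broken (reactants):
  C–H: 4 × 403 = 1612
  C=C: 1 × 602 = 602
  H–I: 1 × 303 = 303
  Σ(broken) = 2517 kJ
Bonds formed (products):
  C–C: 1 × 339 = 339
  C–H: 5 × 403 = 2015
  C–I: 1 × 235 = 235
  Σ(formed) = 2589 kJ
ΔH = Σ(broken) − Σ(formed) = 2517 − 2589 = −72 kJ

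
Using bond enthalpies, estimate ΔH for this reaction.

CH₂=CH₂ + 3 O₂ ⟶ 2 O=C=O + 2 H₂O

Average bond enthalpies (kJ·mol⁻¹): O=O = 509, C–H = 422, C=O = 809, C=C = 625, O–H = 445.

Bonds broken (reactants):
  C–H: 4 × 422 = 1688
  C=C: 1 × 625 = 625
  O=O: 3 × 509 = 1527
  Σ(broken) = 3840 kJ
Bonds formed (products):
  C=O: 4 × 809 = 3236
  O–H: 4 × 445 = 1780
  Σ(formed) = 5016 kJ
ΔH = Σ(broken) − Σ(formed) = 3840 − 5016 = −1176 kJ

ΔH ≈ −1176 kJ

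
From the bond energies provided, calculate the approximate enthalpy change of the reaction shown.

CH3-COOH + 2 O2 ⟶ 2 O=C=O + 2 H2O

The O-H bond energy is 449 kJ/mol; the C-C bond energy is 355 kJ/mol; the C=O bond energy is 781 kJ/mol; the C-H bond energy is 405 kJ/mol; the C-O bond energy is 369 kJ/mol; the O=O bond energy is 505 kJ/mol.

ΔH ≈ −741 kJ

Bonds broken (reactants):
  C-C: 1 × 355 = 355
  C-H: 3 × 405 = 1215
  C-O: 1 × 369 = 369
  C=O: 1 × 781 = 781
  O-H: 1 × 449 = 449
  O=O: 2 × 505 = 1010
  Σ(broken) = 4179 kJ
Bonds formed (products):
  C=O: 4 × 781 = 3124
  O-H: 4 × 449 = 1796
  Σ(formed) = 4920 kJ
ΔH = Σ(broken) − Σ(formed) = 4179 − 4920 = −741 kJ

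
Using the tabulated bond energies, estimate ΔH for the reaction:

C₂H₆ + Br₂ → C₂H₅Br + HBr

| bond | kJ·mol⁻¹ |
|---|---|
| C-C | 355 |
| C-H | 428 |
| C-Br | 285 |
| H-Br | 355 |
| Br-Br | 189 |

ΔH ≈ −23 kJ

Bonds broken (reactants):
  Br-Br: 1 × 189 = 189
  C-C: 1 × 355 = 355
  C-H: 6 × 428 = 2568
  Σ(broken) = 3112 kJ
Bonds formed (products):
  C-Br: 1 × 285 = 285
  C-C: 1 × 355 = 355
  C-H: 5 × 428 = 2140
  H-Br: 1 × 355 = 355
  Σ(formed) = 3135 kJ
ΔH = Σ(broken) − Σ(formed) = 3112 − 3135 = −23 kJ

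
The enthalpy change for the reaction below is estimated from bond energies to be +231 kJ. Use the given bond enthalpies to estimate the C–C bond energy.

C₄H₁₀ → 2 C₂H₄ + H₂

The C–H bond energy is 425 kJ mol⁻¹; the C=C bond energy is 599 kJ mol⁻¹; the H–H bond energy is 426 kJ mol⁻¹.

Let D be the C–C bond energy.
Σ(broken) = 3×D + 10×425 = 4250 + 3D
Σ(formed) = 8×425 + 2×599 + 1×426 = 5024
ΔH = Σ(broken) − Σ(formed) = (4250 + 3D) − (5024) = −774 + 3D
Setting this equal to +231 kJ gives 3D = 1005, so D = 335 kJ/mol.

D(C–C) ≈ 335 kJ/mol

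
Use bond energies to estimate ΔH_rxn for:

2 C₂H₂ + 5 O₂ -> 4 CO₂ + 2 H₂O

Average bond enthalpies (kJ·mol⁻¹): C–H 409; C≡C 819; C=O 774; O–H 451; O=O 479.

ΔH ≈ −2327 kJ

Bonds broken (reactants):
  C≡C: 2 × 819 = 1638
  C–H: 4 × 409 = 1636
  O=O: 5 × 479 = 2395
  Σ(broken) = 5669 kJ
Bonds formed (products):
  C=O: 8 × 774 = 6192
  O–H: 4 × 451 = 1804
  Σ(formed) = 7996 kJ
ΔH = Σ(broken) − Σ(formed) = 5669 − 7996 = −2327 kJ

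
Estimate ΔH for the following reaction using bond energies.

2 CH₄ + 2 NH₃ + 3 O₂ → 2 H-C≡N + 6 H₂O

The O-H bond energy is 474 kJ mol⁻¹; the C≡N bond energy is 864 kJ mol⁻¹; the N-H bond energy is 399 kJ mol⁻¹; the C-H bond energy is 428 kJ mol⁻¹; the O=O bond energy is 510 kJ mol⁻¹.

ΔH ≈ −924 kJ

Bonds broken (reactants):
  C-H: 8 × 428 = 3424
  N-H: 6 × 399 = 2394
  O=O: 3 × 510 = 1530
  Σ(broken) = 7348 kJ
Bonds formed (products):
  C≡N: 2 × 864 = 1728
  C-H: 2 × 428 = 856
  O-H: 12 × 474 = 5688
  Σ(formed) = 8272 kJ
ΔH = Σ(broken) − Σ(formed) = 7348 − 8272 = −924 kJ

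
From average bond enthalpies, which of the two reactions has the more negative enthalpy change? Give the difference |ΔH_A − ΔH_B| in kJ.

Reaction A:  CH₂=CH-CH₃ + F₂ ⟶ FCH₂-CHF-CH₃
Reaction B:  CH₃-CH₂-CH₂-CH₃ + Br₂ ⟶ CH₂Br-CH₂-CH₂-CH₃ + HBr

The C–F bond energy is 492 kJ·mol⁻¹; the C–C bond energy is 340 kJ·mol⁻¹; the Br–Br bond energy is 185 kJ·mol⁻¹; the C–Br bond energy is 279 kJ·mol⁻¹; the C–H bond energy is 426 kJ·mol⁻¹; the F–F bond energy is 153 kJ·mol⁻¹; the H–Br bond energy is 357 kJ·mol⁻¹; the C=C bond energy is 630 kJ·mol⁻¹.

Reaction A, by 516 kJ

Reaction A:
  Bonds broken (reactants):
    C–C: 1 × 340 = 340
    C–H: 6 × 426 = 2556
    C=C: 1 × 630 = 630
    F–F: 1 × 153 = 153
    Σ(broken) = 3679 kJ
  Bonds formed (products):
    C–C: 2 × 340 = 680
    C–F: 2 × 492 = 984
    C–H: 6 × 426 = 2556
    Σ(formed) = 4220 kJ
  ΔH_A = 3679 − 4220 = −541 kJ
Reaction B:
  Bonds broken (reactants):
    Br–Br: 1 × 185 = 185
    C–C: 3 × 340 = 1020
    C–H: 10 × 426 = 4260
    Σ(broken) = 5465 kJ
  Bonds formed (products):
    C–Br: 1 × 279 = 279
    C–C: 3 × 340 = 1020
    C–H: 9 × 426 = 3834
    H–Br: 1 × 357 = 357
    Σ(formed) = 5490 kJ
  ΔH_B = 5465 − 5490 = −25 kJ
ΔH_A − ΔH_B = −516 kJ, so reaction A has the more negative ΔH; |ΔH_A − ΔH_B| = 516 kJ.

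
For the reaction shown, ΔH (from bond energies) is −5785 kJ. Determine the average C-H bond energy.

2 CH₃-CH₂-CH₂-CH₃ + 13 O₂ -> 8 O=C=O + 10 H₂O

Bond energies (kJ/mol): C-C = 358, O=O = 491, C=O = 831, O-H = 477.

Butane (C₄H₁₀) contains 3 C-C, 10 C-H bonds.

Let D be the C-H bond energy.
Σ(broken) = 6×358 + 20×D + 13×491 = 8531 + 20D
Σ(formed) = 16×831 + 20×477 = 22836
ΔH = Σ(broken) − Σ(formed) = (8531 + 20D) − (22836) = −14305 + 20D
Setting this equal to −5785 kJ gives 20D = 8520, so D = 426 kJ/mol.

D(C-H) ≈ 426 kJ/mol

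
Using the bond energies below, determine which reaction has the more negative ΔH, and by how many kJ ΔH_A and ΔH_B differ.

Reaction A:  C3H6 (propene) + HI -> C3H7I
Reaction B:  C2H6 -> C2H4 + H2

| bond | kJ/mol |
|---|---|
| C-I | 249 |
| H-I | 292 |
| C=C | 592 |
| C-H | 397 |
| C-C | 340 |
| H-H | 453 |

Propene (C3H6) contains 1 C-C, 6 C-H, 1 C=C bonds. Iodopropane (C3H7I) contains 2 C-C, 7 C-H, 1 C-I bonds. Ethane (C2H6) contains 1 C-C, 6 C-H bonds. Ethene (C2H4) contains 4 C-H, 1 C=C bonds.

Reaction A, by 191 kJ

Reaction A:
  Bonds broken (reactants):
    C-C: 1 × 340 = 340
    C-H: 6 × 397 = 2382
    C=C: 1 × 592 = 592
    H-I: 1 × 292 = 292
    Σ(broken) = 3606 kJ
  Bonds formed (products):
    C-C: 2 × 340 = 680
    C-H: 7 × 397 = 2779
    C-I: 1 × 249 = 249
    Σ(formed) = 3708 kJ
  ΔH_A = 3606 − 3708 = −102 kJ
Reaction B:
  Bonds broken (reactants):
    C-C: 1 × 340 = 340
    C-H: 6 × 397 = 2382
    Σ(broken) = 2722 kJ
  Bonds formed (products):
    C-H: 4 × 397 = 1588
    C=C: 1 × 592 = 592
    H-H: 1 × 453 = 453
    Σ(formed) = 2633 kJ
  ΔH_B = 2722 − 2633 = +89 kJ
ΔH_A − ΔH_B = −191 kJ, so reaction A has the more negative ΔH; |ΔH_A − ΔH_B| = 191 kJ.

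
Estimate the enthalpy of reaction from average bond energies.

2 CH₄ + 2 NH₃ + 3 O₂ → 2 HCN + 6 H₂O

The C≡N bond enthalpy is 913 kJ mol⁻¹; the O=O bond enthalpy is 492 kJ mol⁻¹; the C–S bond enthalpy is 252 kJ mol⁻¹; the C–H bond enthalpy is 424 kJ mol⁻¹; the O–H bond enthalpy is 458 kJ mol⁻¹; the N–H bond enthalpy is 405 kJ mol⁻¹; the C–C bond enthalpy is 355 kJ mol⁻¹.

Bonds broken (reactants):
  C–H: 8 × 424 = 3392
  N–H: 6 × 405 = 2430
  O=O: 3 × 492 = 1476
  Σ(broken) = 7298 kJ
Bonds formed (products):
  C≡N: 2 × 913 = 1826
  C–H: 2 × 424 = 848
  O–H: 12 × 458 = 5496
  Σ(formed) = 8170 kJ
ΔH = Σ(broken) − Σ(formed) = 7298 − 8170 = −872 kJ

ΔH ≈ −872 kJ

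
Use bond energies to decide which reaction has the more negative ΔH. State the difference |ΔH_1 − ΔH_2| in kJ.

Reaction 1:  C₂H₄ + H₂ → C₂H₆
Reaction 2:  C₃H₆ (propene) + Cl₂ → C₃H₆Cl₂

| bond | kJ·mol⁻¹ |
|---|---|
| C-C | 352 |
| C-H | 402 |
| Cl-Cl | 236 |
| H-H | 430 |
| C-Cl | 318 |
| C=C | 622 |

Reaction 1:
  Bonds broken (reactants):
    C-H: 4 × 402 = 1608
    C=C: 1 × 622 = 622
    H-H: 1 × 430 = 430
    Σ(broken) = 2660 kJ
  Bonds formed (products):
    C-C: 1 × 352 = 352
    C-H: 6 × 402 = 2412
    Σ(formed) = 2764 kJ
  ΔH_1 = 2660 − 2764 = −104 kJ
Reaction 2:
  Bonds broken (reactants):
    C-C: 1 × 352 = 352
    C-H: 6 × 402 = 2412
    C=C: 1 × 622 = 622
    Cl-Cl: 1 × 236 = 236
    Σ(broken) = 3622 kJ
  Bonds formed (products):
    C-C: 2 × 352 = 704
    C-Cl: 2 × 318 = 636
    C-H: 6 × 402 = 2412
    Σ(formed) = 3752 kJ
  ΔH_2 = 3622 − 3752 = −130 kJ
ΔH_1 − ΔH_2 = +26 kJ, so reaction 2 has the more negative ΔH; |ΔH_1 − ΔH_2| = 26 kJ.

Reaction 2, by 26 kJ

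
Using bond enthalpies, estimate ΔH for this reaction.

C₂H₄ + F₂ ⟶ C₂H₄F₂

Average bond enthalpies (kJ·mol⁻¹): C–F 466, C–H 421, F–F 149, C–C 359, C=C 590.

ΔH ≈ −552 kJ

Bonds broken (reactants):
  C–H: 4 × 421 = 1684
  C=C: 1 × 590 = 590
  F–F: 1 × 149 = 149
  Σ(broken) = 2423 kJ
Bonds formed (products):
  C–C: 1 × 359 = 359
  C–F: 2 × 466 = 932
  C–H: 4 × 421 = 1684
  Σ(formed) = 2975 kJ
ΔH = Σ(broken) − Σ(formed) = 2423 − 2975 = −552 kJ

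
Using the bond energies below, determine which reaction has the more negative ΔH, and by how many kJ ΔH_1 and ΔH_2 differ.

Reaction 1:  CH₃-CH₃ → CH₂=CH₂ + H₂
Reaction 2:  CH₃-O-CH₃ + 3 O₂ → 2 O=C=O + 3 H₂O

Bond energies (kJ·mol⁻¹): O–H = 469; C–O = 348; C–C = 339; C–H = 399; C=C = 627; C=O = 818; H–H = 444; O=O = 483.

Reaction 1:
  Bonds broken (reactants):
    C–C: 1 × 339 = 339
    C–H: 6 × 399 = 2394
    Σ(broken) = 2733 kJ
  Bonds formed (products):
    C–H: 4 × 399 = 1596
    C=C: 1 × 627 = 627
    H–H: 1 × 444 = 444
    Σ(formed) = 2667 kJ
  ΔH_1 = 2733 − 2667 = +66 kJ
Reaction 2:
  Bonds broken (reactants):
    C–H: 6 × 399 = 2394
    C–O: 2 × 348 = 696
    O=O: 3 × 483 = 1449
    Σ(broken) = 4539 kJ
  Bonds formed (products):
    C=O: 4 × 818 = 3272
    O–H: 6 × 469 = 2814
    Σ(formed) = 6086 kJ
  ΔH_2 = 4539 − 6086 = −1547 kJ
ΔH_1 − ΔH_2 = +1613 kJ, so reaction 2 has the more negative ΔH; |ΔH_1 − ΔH_2| = 1613 kJ.

Reaction 2, by 1613 kJ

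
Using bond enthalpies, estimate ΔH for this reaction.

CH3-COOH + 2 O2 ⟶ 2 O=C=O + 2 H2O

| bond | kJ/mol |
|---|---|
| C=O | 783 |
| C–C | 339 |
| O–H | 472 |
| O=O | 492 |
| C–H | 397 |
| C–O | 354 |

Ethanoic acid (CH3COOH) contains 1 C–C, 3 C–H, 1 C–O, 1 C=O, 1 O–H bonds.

ΔH ≈ −897 kJ

Bonds broken (reactants):
  C–C: 1 × 339 = 339
  C–H: 3 × 397 = 1191
  C–O: 1 × 354 = 354
  C=O: 1 × 783 = 783
  O–H: 1 × 472 = 472
  O=O: 2 × 492 = 984
  Σ(broken) = 4123 kJ
Bonds formed (products):
  C=O: 4 × 783 = 3132
  O–H: 4 × 472 = 1888
  Σ(formed) = 5020 kJ
ΔH = Σ(broken) − Σ(formed) = 4123 − 5020 = −897 kJ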